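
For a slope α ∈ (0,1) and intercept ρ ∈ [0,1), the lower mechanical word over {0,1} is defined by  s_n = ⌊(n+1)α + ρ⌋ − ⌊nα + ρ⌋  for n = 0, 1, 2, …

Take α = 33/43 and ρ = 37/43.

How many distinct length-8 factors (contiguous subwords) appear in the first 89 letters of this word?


t_n = ⌊(n·33+37)/43⌋ for n = 0 … 89:
  n=0…9: ⌊37/43⌋=0 ⌊70/43⌋=1 ⌊103/43⌋=2 ⌊136/43⌋=3 ⌊169/43⌋=3 ⌊202/43⌋=4 ⌊235/43⌋=5 ⌊268/43⌋=6 ⌊301/43⌋=7 ⌊334/43⌋=7
  n=10…19: ⌊367/43⌋=8 ⌊400/43⌋=9 ⌊433/43⌋=10 ⌊466/43⌋=10 ⌊499/43⌋=11 ⌊532/43⌋=12 ⌊565/43⌋=13 ⌊598/43⌋=13 ⌊631/43⌋=14 ⌊664/43⌋=15
  n=20…29: ⌊697/43⌋=16 ⌊730/43⌋=16 ⌊763/43⌋=17 ⌊796/43⌋=18 ⌊829/43⌋=19 ⌊862/43⌋=20 ⌊895/43⌋=20 ⌊928/43⌋=21 ⌊961/43⌋=22 ⌊994/43⌋=23
  n=30…39: ⌊1027/43⌋=23 ⌊1060/43⌋=24 ⌊1093/43⌋=25 ⌊1126/43⌋=26 ⌊1159/43⌋=26 ⌊1192/43⌋=27 ⌊1225/43⌋=28 ⌊1258/43⌋=29 ⌊1291/43⌋=30 ⌊1324/43⌋=30
  n=40…49: ⌊1357/43⌋=31 ⌊1390/43⌋=32 ⌊1423/43⌋=33 ⌊1456/43⌋=33 ⌊1489/43⌋=34 ⌊1522/43⌋=35 ⌊1555/43⌋=36 ⌊1588/43⌋=36 ⌊1621/43⌋=37 ⌊1654/43⌋=38
  n=50…59: ⌊1687/43⌋=39 ⌊1720/43⌋=40 ⌊1753/43⌋=40 ⌊1786/43⌋=41 ⌊1819/43⌋=42 ⌊1852/43⌋=43 ⌊1885/43⌋=43 ⌊1918/43⌋=44 ⌊1951/43⌋=45 ⌊1984/43⌋=46
  n=60…69: ⌊2017/43⌋=46 ⌊2050/43⌋=47 ⌊2083/43⌋=48 ⌊2116/43⌋=49 ⌊2149/43⌋=49 ⌊2182/43⌋=50 ⌊2215/43⌋=51 ⌊2248/43⌋=52 ⌊2281/43⌋=53 ⌊2314/43⌋=53
  n=70…79: ⌊2347/43⌋=54 ⌊2380/43⌋=55 ⌊2413/43⌋=56 ⌊2446/43⌋=56 ⌊2479/43⌋=57 ⌊2512/43⌋=58 ⌊2545/43⌋=59 ⌊2578/43⌋=59 ⌊2611/43⌋=60 ⌊2644/43⌋=61
  n=80…89: ⌊2677/43⌋=62 ⌊2710/43⌋=63 ⌊2743/43⌋=63 ⌊2776/43⌋=64 ⌊2809/43⌋=65 ⌊2842/43⌋=66 ⌊2875/43⌋=66 ⌊2908/43⌋=67 ⌊2941/43⌋=68 ⌊2974/43⌋=69
s_n = t_(n+1) − t_n for n = 0 … 88 gives
prefix = 11101111011101110111011110111011101111011101110111101110111011101111011101110111101110111
slide a length-8 window over [0..7] … [81..88] (82 windows); first occurrence of each distinct factor:
  [  0..  7] 11101111
  [  1..  8] 11011110
  [  2..  9] 10111101
  [  3.. 10] 01111011
  [  4.. 11] 11110111
  [  5.. 12] 11101110
  [  6.. 13] 11011101
  [  7.. 14] 10111011
  [  8.. 15] 01110111
  (the other 73 windows repeat one of these)
distinct factors: {01110111, 01111011, 10111011, 10111101, 11011101, 11011110, 11101110, 11101111, 11110111}
count = 9  (Sturmian bound for length 8 is 9)

9


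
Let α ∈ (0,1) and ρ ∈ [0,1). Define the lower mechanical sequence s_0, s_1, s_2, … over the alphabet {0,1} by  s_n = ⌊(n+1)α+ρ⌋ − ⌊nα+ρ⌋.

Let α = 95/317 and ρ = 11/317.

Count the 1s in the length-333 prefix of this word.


#1s = Σ_{n=0}^{332} s_n = Σ_{n=0}^{332} (⌊(n+1)α+ρ⌋ − ⌊nα+ρ⌋)
the sum telescopes: every ⌊nα+ρ⌋ with 0 < n < 333 appears once with + and once with −, leaving ⌊333α+ρ⌋ − ⌊0·α+ρ⌋
333α + ρ = (333·95 + 11) / 317 = 31646/317
ρ = 11/317
⌊31646/317⌋ = 99,  ⌊11/317⌋ = 0
#1s = 99 − 0 = 99

99


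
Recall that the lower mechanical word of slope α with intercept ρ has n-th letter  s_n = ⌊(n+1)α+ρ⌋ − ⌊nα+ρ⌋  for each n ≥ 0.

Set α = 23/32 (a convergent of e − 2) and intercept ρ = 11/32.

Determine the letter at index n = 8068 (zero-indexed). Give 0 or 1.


0

(n+1)α + ρ = (8069·23 + 11) / 32 = 185598/32
nα + ρ     = (8068·23 + 11) / 32 = 185575/32
⌊185598/32⌋ = 5799,  ⌊185575/32⌋ = 5799
s_{8068} = 5799 − 5799 = 0


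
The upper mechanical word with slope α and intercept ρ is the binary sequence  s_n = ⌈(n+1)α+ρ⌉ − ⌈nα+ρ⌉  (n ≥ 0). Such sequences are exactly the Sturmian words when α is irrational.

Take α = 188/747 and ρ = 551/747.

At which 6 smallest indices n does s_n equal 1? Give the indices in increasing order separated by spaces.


n=0: ⌈739/747⌉−⌈551/747⌉ = 1−1 = 0
n=1: ⌈927/747⌉−⌈739/747⌉ = 2−1 = 1  ← one
n=2: ⌈1115/747⌉−⌈927/747⌉ = 2−2 = 0
n=3: ⌈1303/747⌉−⌈1115/747⌉ = 2−2 = 0
n=4: ⌈1491/747⌉−⌈1303/747⌉ = 2−2 = 0
n=5: ⌈1679/747⌉−⌈1491/747⌉ = 3−2 = 1  ← one
n=6: ⌈1867/747⌉−⌈1679/747⌉ = 3−3 = 0
n=7: ⌈2055/747⌉−⌈1867/747⌉ = 3−3 = 0
n=8: ⌈2243/747⌉−⌈2055/747⌉ = 4−3 = 1  ← one
n=9: ⌈2431/747⌉−⌈2243/747⌉ = 4−4 = 0
n=10: ⌈2619/747⌉−⌈2431/747⌉ = 4−4 = 0
n=11: ⌈2807/747⌉−⌈2619/747⌉ = 4−4 = 0
n=12: ⌈2995/747⌉−⌈2807/747⌉ = 5−4 = 1  ← one
n=13: ⌈3183/747⌉−⌈2995/747⌉ = 5−5 = 0
n=14: ⌈3371/747⌉−⌈3183/747⌉ = 5−5 = 0
n=15: ⌈3559/747⌉−⌈3371/747⌉ = 5−5 = 0
n=16: ⌈3747/747⌉−⌈3559/747⌉ = 6−5 = 1  ← one
n=17: ⌈3935/747⌉−⌈3747/747⌉ = 6−6 = 0
n=18: ⌈4123/747⌉−⌈3935/747⌉ = 6−6 = 0
n=19: ⌈4311/747⌉−⌈4123/747⌉ = 6−6 = 0
n=20: ⌈4499/747⌉−⌈4311/747⌉ = 7−6 = 1  ← one
positions of the first 6 ones: 1 5 8 12 16 20

1 5 8 12 16 20


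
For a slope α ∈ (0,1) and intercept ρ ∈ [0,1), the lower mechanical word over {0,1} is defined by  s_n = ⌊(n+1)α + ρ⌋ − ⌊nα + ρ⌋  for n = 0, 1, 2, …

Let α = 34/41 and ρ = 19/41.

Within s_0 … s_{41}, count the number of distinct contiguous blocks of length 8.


t_n = ⌊(n·34+19)/41⌋ for n = 0 … 42:
  n=0…9: ⌊19/41⌋=0 ⌊53/41⌋=1 ⌊87/41⌋=2 ⌊121/41⌋=2 ⌊155/41⌋=3 ⌊189/41⌋=4 ⌊223/41⌋=5 ⌊257/41⌋=6 ⌊291/41⌋=7 ⌊325/41⌋=7
  n=10…19: ⌊359/41⌋=8 ⌊393/41⌋=9 ⌊427/41⌋=10 ⌊461/41⌋=11 ⌊495/41⌋=12 ⌊529/41⌋=12 ⌊563/41⌋=13 ⌊597/41⌋=14 ⌊631/41⌋=15 ⌊665/41⌋=16
  n=20…29: ⌊699/41⌋=17 ⌊733/41⌋=17 ⌊767/41⌋=18 ⌊801/41⌋=19 ⌊835/41⌋=20 ⌊869/41⌋=21 ⌊903/41⌋=22 ⌊937/41⌋=22 ⌊971/41⌋=23 ⌊1005/41⌋=24
  n=30…39: ⌊1039/41⌋=25 ⌊1073/41⌋=26 ⌊1107/41⌋=27 ⌊1141/41⌋=27 ⌊1175/41⌋=28 ⌊1209/41⌋=29 ⌊1243/41⌋=30 ⌊1277/41⌋=31 ⌊1311/41⌋=31 ⌊1345/41⌋=32
  n=40…42: ⌊1379/41⌋=33 ⌊1413/41⌋=34 ⌊1447/41⌋=35
s_n = t_(n+1) − t_n for n = 0 … 41 gives
prefix = 110111110111110111110111110111110111101111
slide a length-8 window over [0..7] … [34..41] (35 windows); first occurrence of each distinct factor:
  [  0..  7] 11011111
  [  1..  8] 10111110
  [  2..  9] 01111101
  [  3.. 10] 11111011
  [  4.. 11] 11110111
  [  5.. 12] 11101111
  [ 30.. 37] 11011110
  [ 31.. 38] 10111101
  [ 32.. 39] 01111011
  (the other 26 windows repeat one of these)
distinct factors: {01111011, 01111101, 10111101, 10111110, 11011110, 11011111, 11101111, 11110111, 11111011}
count = 9  (Sturmian bound for length 8 is 9)

9


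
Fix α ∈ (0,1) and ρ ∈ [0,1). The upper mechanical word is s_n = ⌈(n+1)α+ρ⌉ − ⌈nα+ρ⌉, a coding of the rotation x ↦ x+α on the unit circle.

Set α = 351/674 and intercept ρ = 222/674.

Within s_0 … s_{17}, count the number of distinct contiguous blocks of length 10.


t_n = ⌈(n·351+222)/674⌉ for n = 0 … 18:
  n=0…9: ⌈222/674⌉=1 ⌈573/674⌉=1 ⌈924/674⌉=2 ⌈1275/674⌉=2 ⌈1626/674⌉=3 ⌈1977/674⌉=3 ⌈2328/674⌉=4 ⌈2679/674⌉=4 ⌈3030/674⌉=5 ⌈3381/674⌉=6
  n=10…18: ⌈3732/674⌉=6 ⌈4083/674⌉=7 ⌈4434/674⌉=7 ⌈4785/674⌉=8 ⌈5136/674⌉=8 ⌈5487/674⌉=9 ⌈5838/674⌉=9 ⌈6189/674⌉=10 ⌈6540/674⌉=10
s_n = t_(n+1) − t_n for n = 0 … 17 gives
prefix = 010101011010101010
slide a length-10 window over [0..9] … [8..17] (9 windows); first occurrence of each distinct factor:
  [  0..  9] 0101010110
  [  1.. 10] 1010101101
  [  2.. 11] 0101011010
  [  3.. 12] 1010110101
  [  4.. 13] 0101101010
  [  5.. 14] 1011010101
  [  6.. 15] 0110101010
  [  7.. 16] 1101010101
  [  8.. 17] 1010101010
distinct factors: {0101010110, 0101011010, 0101101010, 0110101010, 1010101010, 1010101101, 1010110101, 1011010101, 1101010101}
count = 9  (Sturmian bound for length 10 is 11)

9


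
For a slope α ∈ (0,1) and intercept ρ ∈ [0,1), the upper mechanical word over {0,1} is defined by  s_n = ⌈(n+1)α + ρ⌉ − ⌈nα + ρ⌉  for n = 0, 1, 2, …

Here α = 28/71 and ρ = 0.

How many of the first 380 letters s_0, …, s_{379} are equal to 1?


150

#1s = Σ_{n=0}^{379} s_n = Σ_{n=0}^{379} (⌈(n+1)α+ρ⌉ − ⌈nα+ρ⌉)
the sum telescopes: every ⌈nα+ρ⌉ with 0 < n < 380 appears once with + and once with −, leaving ⌈380α+ρ⌉ − ⌈0·α+ρ⌉
380α + ρ = (380·28) / 71 = 10640/71
ρ = 0/71
⌈10640/71⌉ = 150,  ⌈0/71⌉ = 0
#1s = 150 − 0 = 150


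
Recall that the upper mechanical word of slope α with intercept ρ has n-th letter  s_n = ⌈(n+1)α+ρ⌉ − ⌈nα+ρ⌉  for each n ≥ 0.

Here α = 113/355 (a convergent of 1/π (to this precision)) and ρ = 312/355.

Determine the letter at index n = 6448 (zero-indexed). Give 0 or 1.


(n+1)α + ρ = (6449·113 + 312) / 355 = 729049/355
nα + ρ     = (6448·113 + 312) / 355 = 728936/355
⌈729049/355⌉ = 2054,  ⌈728936/355⌉ = 2054
s_{6448} = 2054 − 2054 = 0

0


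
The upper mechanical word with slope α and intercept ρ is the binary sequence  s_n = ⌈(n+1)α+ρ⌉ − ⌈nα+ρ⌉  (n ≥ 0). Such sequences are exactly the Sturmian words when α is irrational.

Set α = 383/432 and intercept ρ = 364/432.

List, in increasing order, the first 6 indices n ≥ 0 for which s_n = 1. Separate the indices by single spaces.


0 1 2 3 4 5

n=0: ⌈747/432⌉−⌈364/432⌉ = 2−1 = 1  ← one
n=1: ⌈1130/432⌉−⌈747/432⌉ = 3−2 = 1  ← one
n=2: ⌈1513/432⌉−⌈1130/432⌉ = 4−3 = 1  ← one
n=3: ⌈1896/432⌉−⌈1513/432⌉ = 5−4 = 1  ← one
n=4: ⌈2279/432⌉−⌈1896/432⌉ = 6−5 = 1  ← one
n=5: ⌈2662/432⌉−⌈2279/432⌉ = 7−6 = 1  ← one
positions of the first 6 ones: 0 1 2 3 4 5


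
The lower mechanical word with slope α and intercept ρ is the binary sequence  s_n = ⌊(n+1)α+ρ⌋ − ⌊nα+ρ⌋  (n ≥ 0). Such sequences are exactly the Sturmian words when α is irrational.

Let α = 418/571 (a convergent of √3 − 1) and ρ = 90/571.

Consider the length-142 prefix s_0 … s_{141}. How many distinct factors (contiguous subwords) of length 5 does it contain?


6

t_n = ⌊(n·418+90)/571⌋ for n = 0 … 142:
  n=0…9: ⌊90/571⌋=0 ⌊508/571⌋=0 ⌊926/571⌋=1 ⌊1344/571⌋=2 ⌊1762/571⌋=3 ⌊2180/571⌋=3 ⌊2598/571⌋=4 ⌊3016/571⌋=5 ⌊3434/571⌋=6 ⌊3852/571⌋=6
  n=10…19: ⌊4270/571⌋=7 ⌊4688/571⌋=8 ⌊5106/571⌋=8 ⌊5524/571⌋=9 ⌊5942/571⌋=10 ⌊6360/571⌋=11 ⌊6778/571⌋=11 ⌊7196/571⌋=12 ⌊7614/571⌋=13 ⌊8032/571⌋=14
  n=20…29: ⌊8450/571⌋=14 ⌊8868/571⌋=15 ⌊9286/571⌋=16 ⌊9704/571⌋=16 ⌊10122/571⌋=17 ⌊10540/571⌋=18 ⌊10958/571⌋=19 ⌊11376/571⌋=19 ⌊11794/571⌋=20 ⌊12212/571⌋=21
  n=30…39: ⌊12630/571⌋=22 ⌊13048/571⌋=22 ⌊13466/571⌋=23 ⌊13884/571⌋=24 ⌊14302/571⌋=25 ⌊14720/571⌋=25 ⌊15138/571⌋=26 ⌊15556/571⌋=27 ⌊15974/571⌋=27 ⌊16392/571⌋=28
  n=40…49: ⌊16810/571⌋=29 ⌊17228/571⌋=30 ⌊17646/571⌋=30 ⌊18064/571⌋=31 ⌊18482/571⌋=32 ⌊18900/571⌋=33 ⌊19318/571⌋=33 ⌊19736/571⌋=34 ⌊20154/571⌋=35 ⌊20572/571⌋=36
  n=50…59: ⌊20990/571⌋=36 ⌊21408/571⌋=37 ⌊21826/571⌋=38 ⌊22244/571⌋=38 ⌊22662/571⌋=39 ⌊23080/571⌋=40 ⌊23498/571⌋=41 ⌊23916/571⌋=41 ⌊24334/571⌋=42 ⌊24752/571⌋=43
  n=60…69: ⌊25170/571⌋=44 ⌊25588/571⌋=44 ⌊26006/571⌋=45 ⌊26424/571⌋=46 ⌊26842/571⌋=47 ⌊27260/571⌋=47 ⌊27678/571⌋=48 ⌊28096/571⌋=49 ⌊28514/571⌋=49 ⌊28932/571⌋=50
  n=70…79: ⌊29350/571⌋=51 ⌊29768/571⌋=52 ⌊30186/571⌋=52 ⌊30604/571⌋=53 ⌊31022/571⌋=54 ⌊31440/571⌋=55 ⌊31858/571⌋=55 ⌊32276/571⌋=56 ⌊32694/571⌋=57 ⌊33112/571⌋=57
  n=80…89: ⌊33530/571⌋=58 ⌊33948/571⌋=59 ⌊34366/571⌋=60 ⌊34784/571⌋=60 ⌊35202/571⌋=61 ⌊35620/571⌋=62 ⌊36038/571⌋=63 ⌊36456/571⌋=63 ⌊36874/571⌋=64 ⌊37292/571⌋=65
  n=90…99: ⌊37710/571⌋=66 ⌊38128/571⌋=66 ⌊38546/571⌋=67 ⌊38964/571⌋=68 ⌊39382/571⌋=68 ⌊39800/571⌋=69 ⌊40218/571⌋=70 ⌊40636/571⌋=71 ⌊41054/571⌋=71 ⌊41472/571⌋=72
  n=100…109: ⌊41890/571⌋=73 ⌊42308/571⌋=74 ⌊42726/571⌋=74 ⌊43144/571⌋=75 ⌊43562/571⌋=76 ⌊43980/571⌋=77 ⌊44398/571⌋=77 ⌊44816/571⌋=78 ⌊45234/571⌋=79 ⌊45652/571⌋=79
  n=110…119: ⌊46070/571⌋=80 ⌊46488/571⌋=81 ⌊46906/571⌋=82 ⌊47324/571⌋=82 ⌊47742/571⌋=83 ⌊48160/571⌋=84 ⌊48578/571⌋=85 ⌊48996/571⌋=85 ⌊49414/571⌋=86 ⌊49832/571⌋=87
  n=120…129: ⌊50250/571⌋=88 ⌊50668/571⌋=88 ⌊51086/571⌋=89 ⌊51504/571⌋=90 ⌊51922/571⌋=90 ⌊52340/571⌋=91 ⌊52758/571⌋=92 ⌊53176/571⌋=93 ⌊53594/571⌋=93 ⌊54012/571⌋=94
  n=130…139: ⌊54430/571⌋=95 ⌊54848/571⌋=96 ⌊55266/571⌋=96 ⌊55684/571⌋=97 ⌊56102/571⌋=98 ⌊56520/571⌋=98 ⌊56938/571⌋=99 ⌊57356/571⌋=100 ⌊57774/571⌋=101 ⌊58192/571⌋=101
  n=140…142: ⌊58610/571⌋=102 ⌊59028/571⌋=103 ⌊59446/571⌋=104
s_n = t_(n+1) − t_n for n = 0 … 141 gives
prefix = 0111011101101110111011011101110111011011101110111011011101110111011011101110110111011101110110111011101110110111011101110110111011101101110111
slide a length-5 window over [0..4] … [137..141] (138 windows); first occurrence of each distinct factor:
  [  0..  4] 01110
  [  1..  5] 11101
  [  2..  6] 11011
  [  3..  7] 10111
  [  7.. 11] 10110
  [  8.. 12] 01101
  (the other 132 windows repeat one of these)
distinct factors: {01101, 01110, 10110, 10111, 11011, 11101}
count = 6  (Sturmian bound for length 5 is 6)


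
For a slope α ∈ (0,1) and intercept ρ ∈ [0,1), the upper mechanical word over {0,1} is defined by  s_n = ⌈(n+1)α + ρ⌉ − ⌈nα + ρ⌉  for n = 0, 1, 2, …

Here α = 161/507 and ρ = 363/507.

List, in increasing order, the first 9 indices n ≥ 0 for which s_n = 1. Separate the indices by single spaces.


n=0: ⌈524/507⌉−⌈363/507⌉ = 2−1 = 1  ← one
n=1: ⌈685/507⌉−⌈524/507⌉ = 2−2 = 0
n=2: ⌈846/507⌉−⌈685/507⌉ = 2−2 = 0
n=3: ⌈1007/507⌉−⌈846/507⌉ = 2−2 = 0
n=4: ⌈1168/507⌉−⌈1007/507⌉ = 3−2 = 1  ← one
n=5: ⌈1329/507⌉−⌈1168/507⌉ = 3−3 = 0
n=6: ⌈1490/507⌉−⌈1329/507⌉ = 3−3 = 0
n=7: ⌈1651/507⌉−⌈1490/507⌉ = 4−3 = 1  ← one
n=8: ⌈1812/507⌉−⌈1651/507⌉ = 4−4 = 0
n=9: ⌈1973/507⌉−⌈1812/507⌉ = 4−4 = 0
n=10: ⌈2134/507⌉−⌈1973/507⌉ = 5−4 = 1  ← one
n=11: ⌈2295/507⌉−⌈2134/507⌉ = 5−5 = 0
n=12: ⌈2456/507⌉−⌈2295/507⌉ = 5−5 = 0
n=13: ⌈2617/507⌉−⌈2456/507⌉ = 6−5 = 1  ← one
n=14: ⌈2778/507⌉−⌈2617/507⌉ = 6−6 = 0
n=15: ⌈2939/507⌉−⌈2778/507⌉ = 6−6 = 0
n=16: ⌈3100/507⌉−⌈2939/507⌉ = 7−6 = 1  ← one
n=17: ⌈3261/507⌉−⌈3100/507⌉ = 7−7 = 0
n=18: ⌈3422/507⌉−⌈3261/507⌉ = 7−7 = 0
n=19: ⌈3583/507⌉−⌈3422/507⌉ = 8−7 = 1  ← one
n=20: ⌈3744/507⌉−⌈3583/507⌉ = 8−8 = 0
n=21: ⌈3905/507⌉−⌈3744/507⌉ = 8−8 = 0
n=22: ⌈4066/507⌉−⌈3905/507⌉ = 9−8 = 1  ← one
n=23: ⌈4227/507⌉−⌈4066/507⌉ = 9−9 = 0
n=24: ⌈4388/507⌉−⌈4227/507⌉ = 9−9 = 0
n=25: ⌈4549/507⌉−⌈4388/507⌉ = 9−9 = 0
n=26: ⌈4710/507⌉−⌈4549/507⌉ = 10−9 = 1  ← one
positions of the first 9 ones: 0 4 7 10 13 16 19 22 26

0 4 7 10 13 16 19 22 26


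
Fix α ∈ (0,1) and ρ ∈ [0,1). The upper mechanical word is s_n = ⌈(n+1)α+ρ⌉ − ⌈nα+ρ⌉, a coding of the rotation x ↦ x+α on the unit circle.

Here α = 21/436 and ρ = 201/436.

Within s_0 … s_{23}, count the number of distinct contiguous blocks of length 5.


t_n = ⌈(n·21+201)/436⌉ for n = 0 … 24:
  n=0…9: ⌈201/436⌉=1 ⌈222/436⌉=1 ⌈243/436⌉=1 ⌈264/436⌉=1 ⌈285/436⌉=1 ⌈306/436⌉=1 ⌈327/436⌉=1 ⌈348/436⌉=1 ⌈369/436⌉=1 ⌈390/436⌉=1
  n=10…19: ⌈411/436⌉=1 ⌈432/436⌉=1 ⌈453/436⌉=2 ⌈474/436⌉=2 ⌈495/436⌉=2 ⌈516/436⌉=2 ⌈537/436⌉=2 ⌈558/436⌉=2 ⌈579/436⌉=2 ⌈600/436⌉=2
  n=20…24: ⌈621/436⌉=2 ⌈642/436⌉=2 ⌈663/436⌉=2 ⌈684/436⌉=2 ⌈705/436⌉=2
s_n = t_(n+1) − t_n for n = 0 … 23 gives
prefix = 000000000001000000000000
slide a length-5 window over [0..4] … [19..23] (20 windows); first occurrence of each distinct factor:
  [  0..  4] 00000
  [  7.. 11] 00001
  [  8.. 12] 00010
  [  9.. 13] 00100
  [ 10.. 14] 01000
  [ 11.. 15] 10000
  (the other 14 windows repeat one of these)
distinct factors: {00000, 00001, 00010, 00100, 01000, 10000}
count = 6  (Sturmian bound for length 5 is 6)

6


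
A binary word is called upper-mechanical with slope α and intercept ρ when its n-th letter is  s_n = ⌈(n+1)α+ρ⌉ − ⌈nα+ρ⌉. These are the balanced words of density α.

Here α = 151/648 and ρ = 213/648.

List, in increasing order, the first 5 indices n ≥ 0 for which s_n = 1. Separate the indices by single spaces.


n=0: ⌈364/648⌉−⌈213/648⌉ = 1−1 = 0
n=1: ⌈515/648⌉−⌈364/648⌉ = 1−1 = 0
n=2: ⌈666/648⌉−⌈515/648⌉ = 2−1 = 1  ← one
n=3: ⌈817/648⌉−⌈666/648⌉ = 2−2 = 0
n=4: ⌈968/648⌉−⌈817/648⌉ = 2−2 = 0
n=5: ⌈1119/648⌉−⌈968/648⌉ = 2−2 = 0
n=6: ⌈1270/648⌉−⌈1119/648⌉ = 2−2 = 0
n=7: ⌈1421/648⌉−⌈1270/648⌉ = 3−2 = 1  ← one
n=8: ⌈1572/648⌉−⌈1421/648⌉ = 3−3 = 0
n=9: ⌈1723/648⌉−⌈1572/648⌉ = 3−3 = 0
n=10: ⌈1874/648⌉−⌈1723/648⌉ = 3−3 = 0
n=11: ⌈2025/648⌉−⌈1874/648⌉ = 4−3 = 1  ← one
n=12: ⌈2176/648⌉−⌈2025/648⌉ = 4−4 = 0
n=13: ⌈2327/648⌉−⌈2176/648⌉ = 4−4 = 0
n=14: ⌈2478/648⌉−⌈2327/648⌉ = 4−4 = 0
n=15: ⌈2629/648⌉−⌈2478/648⌉ = 5−4 = 1  ← one
n=16: ⌈2780/648⌉−⌈2629/648⌉ = 5−5 = 0
n=17: ⌈2931/648⌉−⌈2780/648⌉ = 5−5 = 0
n=18: ⌈3082/648⌉−⌈2931/648⌉ = 5−5 = 0
n=19: ⌈3233/648⌉−⌈3082/648⌉ = 5−5 = 0
n=20: ⌈3384/648⌉−⌈3233/648⌉ = 6−5 = 1  ← one
positions of the first 5 ones: 2 7 11 15 20

2 7 11 15 20


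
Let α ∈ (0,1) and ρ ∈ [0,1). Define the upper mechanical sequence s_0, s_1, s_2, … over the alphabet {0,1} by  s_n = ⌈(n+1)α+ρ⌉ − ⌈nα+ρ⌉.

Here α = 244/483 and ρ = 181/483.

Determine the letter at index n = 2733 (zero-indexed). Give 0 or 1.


0

(n+1)α + ρ = (2734·244 + 181) / 483 = 667277/483
nα + ρ     = (2733·244 + 181) / 483 = 667033/483
⌈667277/483⌉ = 1382,  ⌈667033/483⌉ = 1382
s_{2733} = 1382 − 1382 = 0


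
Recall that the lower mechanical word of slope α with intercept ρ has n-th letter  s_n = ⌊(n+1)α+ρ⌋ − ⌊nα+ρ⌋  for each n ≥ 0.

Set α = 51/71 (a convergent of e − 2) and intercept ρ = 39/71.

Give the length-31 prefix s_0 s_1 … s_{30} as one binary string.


n=0: ⌊(1·51+39)/71⌋ − ⌊(0·51+39)/71⌋ = ⌊90/71⌋ − ⌊39/71⌋ = 1 − 0 = 1
n=1: ⌊(2·51+39)/71⌋ − ⌊(1·51+39)/71⌋ = ⌊141/71⌋ − ⌊90/71⌋ = 1 − 1 = 0
n=2: ⌊(3·51+39)/71⌋ − ⌊(2·51+39)/71⌋ = ⌊192/71⌋ − ⌊141/71⌋ = 2 − 1 = 1
n=3: ⌊(4·51+39)/71⌋ − ⌊(3·51+39)/71⌋ = ⌊243/71⌋ − ⌊192/71⌋ = 3 − 2 = 1
n=4: ⌊(5·51+39)/71⌋ − ⌊(4·51+39)/71⌋ = ⌊294/71⌋ − ⌊243/71⌋ = 4 − 3 = 1
n=5: ⌊(6·51+39)/71⌋ − ⌊(5·51+39)/71⌋ = ⌊345/71⌋ − ⌊294/71⌋ = 4 − 4 = 0
n=6: ⌊(7·51+39)/71⌋ − ⌊(6·51+39)/71⌋ = ⌊396/71⌋ − ⌊345/71⌋ = 5 − 4 = 1
n=7: ⌊(8·51+39)/71⌋ − ⌊(7·51+39)/71⌋ = ⌊447/71⌋ − ⌊396/71⌋ = 6 − 5 = 1
n=8: ⌊(9·51+39)/71⌋ − ⌊(8·51+39)/71⌋ = ⌊498/71⌋ − ⌊447/71⌋ = 7 − 6 = 1
n=9: ⌊(10·51+39)/71⌋ − ⌊(9·51+39)/71⌋ = ⌊549/71⌋ − ⌊498/71⌋ = 7 − 7 = 0
n=10: ⌊(11·51+39)/71⌋ − ⌊(10·51+39)/71⌋ = ⌊600/71⌋ − ⌊549/71⌋ = 8 − 7 = 1
n=11: ⌊(12·51+39)/71⌋ − ⌊(11·51+39)/71⌋ = ⌊651/71⌋ − ⌊600/71⌋ = 9 − 8 = 1
n=12: ⌊(13·51+39)/71⌋ − ⌊(12·51+39)/71⌋ = ⌊702/71⌋ − ⌊651/71⌋ = 9 − 9 = 0
n=13: ⌊(14·51+39)/71⌋ − ⌊(13·51+39)/71⌋ = ⌊753/71⌋ − ⌊702/71⌋ = 10 − 9 = 1
n=14: ⌊(15·51+39)/71⌋ − ⌊(14·51+39)/71⌋ = ⌊804/71⌋ − ⌊753/71⌋ = 11 − 10 = 1
n=15: ⌊(16·51+39)/71⌋ − ⌊(15·51+39)/71⌋ = ⌊855/71⌋ − ⌊804/71⌋ = 12 − 11 = 1
n=16: ⌊(17·51+39)/71⌋ − ⌊(16·51+39)/71⌋ = ⌊906/71⌋ − ⌊855/71⌋ = 12 − 12 = 0
n=17: ⌊(18·51+39)/71⌋ − ⌊(17·51+39)/71⌋ = ⌊957/71⌋ − ⌊906/71⌋ = 13 − 12 = 1
n=18: ⌊(19·51+39)/71⌋ − ⌊(18·51+39)/71⌋ = ⌊1008/71⌋ − ⌊957/71⌋ = 14 − 13 = 1
n=19: ⌊(20·51+39)/71⌋ − ⌊(19·51+39)/71⌋ = ⌊1059/71⌋ − ⌊1008/71⌋ = 14 − 14 = 0
n=20: ⌊(21·51+39)/71⌋ − ⌊(20·51+39)/71⌋ = ⌊1110/71⌋ − ⌊1059/71⌋ = 15 − 14 = 1
n=21: ⌊(22·51+39)/71⌋ − ⌊(21·51+39)/71⌋ = ⌊1161/71⌋ − ⌊1110/71⌋ = 16 − 15 = 1
n=22: ⌊(23·51+39)/71⌋ − ⌊(22·51+39)/71⌋ = ⌊1212/71⌋ − ⌊1161/71⌋ = 17 − 16 = 1
n=23: ⌊(24·51+39)/71⌋ − ⌊(23·51+39)/71⌋ = ⌊1263/71⌋ − ⌊1212/71⌋ = 17 − 17 = 0
n=24: ⌊(25·51+39)/71⌋ − ⌊(24·51+39)/71⌋ = ⌊1314/71⌋ − ⌊1263/71⌋ = 18 − 17 = 1
n=25: ⌊(26·51+39)/71⌋ − ⌊(25·51+39)/71⌋ = ⌊1365/71⌋ − ⌊1314/71⌋ = 19 − 18 = 1
n=26: ⌊(27·51+39)/71⌋ − ⌊(26·51+39)/71⌋ = ⌊1416/71⌋ − ⌊1365/71⌋ = 19 − 19 = 0
n=27: ⌊(28·51+39)/71⌋ − ⌊(27·51+39)/71⌋ = ⌊1467/71⌋ − ⌊1416/71⌋ = 20 − 19 = 1
n=28: ⌊(29·51+39)/71⌋ − ⌊(28·51+39)/71⌋ = ⌊1518/71⌋ − ⌊1467/71⌋ = 21 − 20 = 1
n=29: ⌊(30·51+39)/71⌋ − ⌊(29·51+39)/71⌋ = ⌊1569/71⌋ − ⌊1518/71⌋ = 22 − 21 = 1
n=30: ⌊(31·51+39)/71⌋ − ⌊(30·51+39)/71⌋ = ⌊1620/71⌋ − ⌊1569/71⌋ = 22 − 22 = 0

1011101110110111011011101101110


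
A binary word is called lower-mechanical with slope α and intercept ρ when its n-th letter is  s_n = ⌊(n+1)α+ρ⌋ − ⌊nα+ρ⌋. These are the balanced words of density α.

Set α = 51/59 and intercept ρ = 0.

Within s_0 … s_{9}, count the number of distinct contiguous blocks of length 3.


4

t_n = ⌊(n·51)/59⌋ for n = 0 … 10:
  n=0…9: ⌊0/59⌋=0 ⌊51/59⌋=0 ⌊102/59⌋=1 ⌊153/59⌋=2 ⌊204/59⌋=3 ⌊255/59⌋=4 ⌊306/59⌋=5 ⌊357/59⌋=6 ⌊408/59⌋=6 ⌊459/59⌋=7
  n=10: ⌊510/59⌋=8
s_n = t_(n+1) − t_n for n = 0 … 9 gives
prefix = 0111111011
slide a length-3 window over [0..2] … [7..9] (8 windows); first occurrence of each distinct factor:
  [  0..  2] 011
  [  1..  3] 111
  [  5..  7] 110
  [  6..  8] 101
  (the other 4 windows repeat one of these)
distinct factors: {011, 101, 110, 111}
count = 4  (Sturmian bound for length 3 is 4)


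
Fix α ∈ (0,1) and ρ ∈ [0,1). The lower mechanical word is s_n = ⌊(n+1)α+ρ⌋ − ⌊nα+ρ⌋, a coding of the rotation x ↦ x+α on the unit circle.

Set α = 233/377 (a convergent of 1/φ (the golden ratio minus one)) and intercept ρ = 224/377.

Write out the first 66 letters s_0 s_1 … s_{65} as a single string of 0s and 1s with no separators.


n=0: ⌊(1·233+224)/377⌋ − ⌊(0·233+224)/377⌋ = ⌊457/377⌋ − ⌊224/377⌋ = 1 − 0 = 1
n=1: ⌊(2·233+224)/377⌋ − ⌊(1·233+224)/377⌋ = ⌊690/377⌋ − ⌊457/377⌋ = 1 − 1 = 0
n=2: ⌊(3·233+224)/377⌋ − ⌊(2·233+224)/377⌋ = ⌊923/377⌋ − ⌊690/377⌋ = 2 − 1 = 1
n=3: ⌊(4·233+224)/377⌋ − ⌊(3·233+224)/377⌋ = ⌊1156/377⌋ − ⌊923/377⌋ = 3 − 2 = 1
n=4: ⌊(5·233+224)/377⌋ − ⌊(4·233+224)/377⌋ = ⌊1389/377⌋ − ⌊1156/377⌋ = 3 − 3 = 0
n=5: ⌊(6·233+224)/377⌋ − ⌊(5·233+224)/377⌋ = ⌊1622/377⌋ − ⌊1389/377⌋ = 4 − 3 = 1
n=6: ⌊(7·233+224)/377⌋ − ⌊(6·233+224)/377⌋ = ⌊1855/377⌋ − ⌊1622/377⌋ = 4 − 4 = 0
n=7: ⌊(8·233+224)/377⌋ − ⌊(7·233+224)/377⌋ = ⌊2088/377⌋ − ⌊1855/377⌋ = 5 − 4 = 1
n=8: ⌊(9·233+224)/377⌋ − ⌊(8·233+224)/377⌋ = ⌊2321/377⌋ − ⌊2088/377⌋ = 6 − 5 = 1
n=9: ⌊(10·233+224)/377⌋ − ⌊(9·233+224)/377⌋ = ⌊2554/377⌋ − ⌊2321/377⌋ = 6 − 6 = 0
n=10: ⌊(11·233+224)/377⌋ − ⌊(10·233+224)/377⌋ = ⌊2787/377⌋ − ⌊2554/377⌋ = 7 − 6 = 1
n=11: ⌊(12·233+224)/377⌋ − ⌊(11·233+224)/377⌋ = ⌊3020/377⌋ − ⌊2787/377⌋ = 8 − 7 = 1
n=12: ⌊(13·233+224)/377⌋ − ⌊(12·233+224)/377⌋ = ⌊3253/377⌋ − ⌊3020/377⌋ = 8 − 8 = 0
n=13: ⌊(14·233+224)/377⌋ − ⌊(13·233+224)/377⌋ = ⌊3486/377⌋ − ⌊3253/377⌋ = 9 − 8 = 1
n=14: ⌊(15·233+224)/377⌋ − ⌊(14·233+224)/377⌋ = ⌊3719/377⌋ − ⌊3486/377⌋ = 9 − 9 = 0
n=15: ⌊(16·233+224)/377⌋ − ⌊(15·233+224)/377⌋ = ⌊3952/377⌋ − ⌊3719/377⌋ = 10 − 9 = 1
n=16: ⌊(17·233+224)/377⌋ − ⌊(16·233+224)/377⌋ = ⌊4185/377⌋ − ⌊3952/377⌋ = 11 − 10 = 1
n=17: ⌊(18·233+224)/377⌋ − ⌊(17·233+224)/377⌋ = ⌊4418/377⌋ − ⌊4185/377⌋ = 11 − 11 = 0
n=18: ⌊(19·233+224)/377⌋ − ⌊(18·233+224)/377⌋ = ⌊4651/377⌋ − ⌊4418/377⌋ = 12 − 11 = 1
n=19: ⌊(20·233+224)/377⌋ − ⌊(19·233+224)/377⌋ = ⌊4884/377⌋ − ⌊4651/377⌋ = 12 − 12 = 0
n=20: ⌊(21·233+224)/377⌋ − ⌊(20·233+224)/377⌋ = ⌊5117/377⌋ − ⌊4884/377⌋ = 13 − 12 = 1
n=21: ⌊(22·233+224)/377⌋ − ⌊(21·233+224)/377⌋ = ⌊5350/377⌋ − ⌊5117/377⌋ = 14 − 13 = 1
n=22: ⌊(23·233+224)/377⌋ − ⌊(22·233+224)/377⌋ = ⌊5583/377⌋ − ⌊5350/377⌋ = 14 − 14 = 0
n=23: ⌊(24·233+224)/377⌋ − ⌊(23·233+224)/377⌋ = ⌊5816/377⌋ − ⌊5583/377⌋ = 15 − 14 = 1
n=24: ⌊(25·233+224)/377⌋ − ⌊(24·233+224)/377⌋ = ⌊6049/377⌋ − ⌊5816/377⌋ = 16 − 15 = 1
n=25: ⌊(26·233+224)/377⌋ − ⌊(25·233+224)/377⌋ = ⌊6282/377⌋ − ⌊6049/377⌋ = 16 − 16 = 0
n=26: ⌊(27·233+224)/377⌋ − ⌊(26·233+224)/377⌋ = ⌊6515/377⌋ − ⌊6282/377⌋ = 17 − 16 = 1
n=27: ⌊(28·233+224)/377⌋ − ⌊(27·233+224)/377⌋ = ⌊6748/377⌋ − ⌊6515/377⌋ = 17 − 17 = 0
n=28: ⌊(29·233+224)/377⌋ − ⌊(28·233+224)/377⌋ = ⌊6981/377⌋ − ⌊6748/377⌋ = 18 − 17 = 1
n=29: ⌊(30·233+224)/377⌋ − ⌊(29·233+224)/377⌋ = ⌊7214/377⌋ − ⌊6981/377⌋ = 19 − 18 = 1
n=30: ⌊(31·233+224)/377⌋ − ⌊(30·233+224)/377⌋ = ⌊7447/377⌋ − ⌊7214/377⌋ = 19 − 19 = 0
n=31: ⌊(32·233+224)/377⌋ − ⌊(31·233+224)/377⌋ = ⌊7680/377⌋ − ⌊7447/377⌋ = 20 − 19 = 1
n=32: ⌊(33·233+224)/377⌋ − ⌊(32·233+224)/377⌋ = ⌊7913/377⌋ − ⌊7680/377⌋ = 20 − 20 = 0
n=33: ⌊(34·233+224)/377⌋ − ⌊(33·233+224)/377⌋ = ⌊8146/377⌋ − ⌊7913/377⌋ = 21 − 20 = 1
n=34: ⌊(35·233+224)/377⌋ − ⌊(34·233+224)/377⌋ = ⌊8379/377⌋ − ⌊8146/377⌋ = 22 − 21 = 1
n=35: ⌊(36·233+224)/377⌋ − ⌊(35·233+224)/377⌋ = ⌊8612/377⌋ − ⌊8379/377⌋ = 22 − 22 = 0
n=36: ⌊(37·233+224)/377⌋ − ⌊(36·233+224)/377⌋ = ⌊8845/377⌋ − ⌊8612/377⌋ = 23 − 22 = 1
n=37: ⌊(38·233+224)/377⌋ − ⌊(37·233+224)/377⌋ = ⌊9078/377⌋ − ⌊8845/377⌋ = 24 − 23 = 1
n=38: ⌊(39·233+224)/377⌋ − ⌊(38·233+224)/377⌋ = ⌊9311/377⌋ − ⌊9078/377⌋ = 24 − 24 = 0
n=39: ⌊(40·233+224)/377⌋ − ⌊(39·233+224)/377⌋ = ⌊9544/377⌋ − ⌊9311/377⌋ = 25 − 24 = 1
n=40: ⌊(41·233+224)/377⌋ − ⌊(40·233+224)/377⌋ = ⌊9777/377⌋ − ⌊9544/377⌋ = 25 − 25 = 0
n=41: ⌊(42·233+224)/377⌋ − ⌊(41·233+224)/377⌋ = ⌊10010/377⌋ − ⌊9777/377⌋ = 26 − 25 = 1
n=42: ⌊(43·233+224)/377⌋ − ⌊(42·233+224)/377⌋ = ⌊10243/377⌋ − ⌊10010/377⌋ = 27 − 26 = 1
n=43: ⌊(44·233+224)/377⌋ − ⌊(43·233+224)/377⌋ = ⌊10476/377⌋ − ⌊10243/377⌋ = 27 − 27 = 0
n=44: ⌊(45·233+224)/377⌋ − ⌊(44·233+224)/377⌋ = ⌊10709/377⌋ − ⌊10476/377⌋ = 28 − 27 = 1
n=45: ⌊(46·233+224)/377⌋ − ⌊(45·233+224)/377⌋ = ⌊10942/377⌋ − ⌊10709/377⌋ = 29 − 28 = 1
n=46: ⌊(47·233+224)/377⌋ − ⌊(46·233+224)/377⌋ = ⌊11175/377⌋ − ⌊10942/377⌋ = 29 − 29 = 0
n=47: ⌊(48·233+224)/377⌋ − ⌊(47·233+224)/377⌋ = ⌊11408/377⌋ − ⌊11175/377⌋ = 30 − 29 = 1
n=48: ⌊(49·233+224)/377⌋ − ⌊(48·233+224)/377⌋ = ⌊11641/377⌋ − ⌊11408/377⌋ = 30 − 30 = 0
n=49: ⌊(50·233+224)/377⌋ − ⌊(49·233+224)/377⌋ = ⌊11874/377⌋ − ⌊11641/377⌋ = 31 − 30 = 1
n=50: ⌊(51·233+224)/377⌋ − ⌊(50·233+224)/377⌋ = ⌊12107/377⌋ − ⌊11874/377⌋ = 32 − 31 = 1
n=51: ⌊(52·233+224)/377⌋ − ⌊(51·233+224)/377⌋ = ⌊12340/377⌋ − ⌊12107/377⌋ = 32 − 32 = 0
n=52: ⌊(53·233+224)/377⌋ − ⌊(52·233+224)/377⌋ = ⌊12573/377⌋ − ⌊12340/377⌋ = 33 − 32 = 1
n=53: ⌊(54·233+224)/377⌋ − ⌊(53·233+224)/377⌋ = ⌊12806/377⌋ − ⌊12573/377⌋ = 33 − 33 = 0
n=54: ⌊(55·233+224)/377⌋ − ⌊(54·233+224)/377⌋ = ⌊13039/377⌋ − ⌊12806/377⌋ = 34 − 33 = 1
n=55: ⌊(56·233+224)/377⌋ − ⌊(55·233+224)/377⌋ = ⌊13272/377⌋ − ⌊13039/377⌋ = 35 − 34 = 1
n=56: ⌊(57·233+224)/377⌋ − ⌊(56·233+224)/377⌋ = ⌊13505/377⌋ − ⌊13272/377⌋ = 35 − 35 = 0
n=57: ⌊(58·233+224)/377⌋ − ⌊(57·233+224)/377⌋ = ⌊13738/377⌋ − ⌊13505/377⌋ = 36 − 35 = 1
n=58: ⌊(59·233+224)/377⌋ − ⌊(58·233+224)/377⌋ = ⌊13971/377⌋ − ⌊13738/377⌋ = 37 − 36 = 1
n=59: ⌊(60·233+224)/377⌋ − ⌊(59·233+224)/377⌋ = ⌊14204/377⌋ − ⌊13971/377⌋ = 37 − 37 = 0
n=60: ⌊(61·233+224)/377⌋ − ⌊(60·233+224)/377⌋ = ⌊14437/377⌋ − ⌊14204/377⌋ = 38 − 37 = 1
n=61: ⌊(62·233+224)/377⌋ − ⌊(61·233+224)/377⌋ = ⌊14670/377⌋ − ⌊14437/377⌋ = 38 − 38 = 0
n=62: ⌊(63·233+224)/377⌋ − ⌊(62·233+224)/377⌋ = ⌊14903/377⌋ − ⌊14670/377⌋ = 39 − 38 = 1
n=63: ⌊(64·233+224)/377⌋ − ⌊(63·233+224)/377⌋ = ⌊15136/377⌋ − ⌊14903/377⌋ = 40 − 39 = 1
n=64: ⌊(65·233+224)/377⌋ − ⌊(64·233+224)/377⌋ = ⌊15369/377⌋ − ⌊15136/377⌋ = 40 − 40 = 0
n=65: ⌊(66·233+224)/377⌋ − ⌊(65·233+224)/377⌋ = ⌊15602/377⌋ − ⌊15369/377⌋ = 41 − 40 = 1

101101011011010110101101101011010110110101101101011010110110101101


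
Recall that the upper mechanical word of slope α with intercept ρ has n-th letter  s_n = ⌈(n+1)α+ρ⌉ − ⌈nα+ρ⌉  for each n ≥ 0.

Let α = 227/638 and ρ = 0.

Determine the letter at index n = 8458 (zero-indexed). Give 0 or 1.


(n+1)α + ρ = (8459·227) / 638 = 1920193/638
nα + ρ     = (8458·227) / 638 = 1919966/638
⌈1920193/638⌉ = 3010,  ⌈1919966/638⌉ = 3010
s_{8458} = 3010 − 3010 = 0

0


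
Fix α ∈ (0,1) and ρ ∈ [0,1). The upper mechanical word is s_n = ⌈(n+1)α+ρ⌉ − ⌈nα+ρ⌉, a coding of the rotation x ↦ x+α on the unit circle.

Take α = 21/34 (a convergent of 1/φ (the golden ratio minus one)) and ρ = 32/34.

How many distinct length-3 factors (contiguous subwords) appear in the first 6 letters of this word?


t_n = ⌈(n·21+32)/34⌉ for n = 0 … 6:
  n=0…6: ⌈32/34⌉=1 ⌈53/34⌉=2 ⌈74/34⌉=3 ⌈95/34⌉=3 ⌈116/34⌉=4 ⌈137/34⌉=5 ⌈158/34⌉=5
s_n = t_(n+1) − t_n for n = 0 … 5 gives
prefix = 110110
slide a length-3 window over [0..2] … [3..5] (4 windows); first occurrence of each distinct factor:
  [  0..  2] 110
  [  1..  3] 101
  [  2..  4] 011
  (the other 1 window repeats one of these)
distinct factors: {011, 101, 110}
count = 3  (Sturmian bound for length 3 is 4)

3


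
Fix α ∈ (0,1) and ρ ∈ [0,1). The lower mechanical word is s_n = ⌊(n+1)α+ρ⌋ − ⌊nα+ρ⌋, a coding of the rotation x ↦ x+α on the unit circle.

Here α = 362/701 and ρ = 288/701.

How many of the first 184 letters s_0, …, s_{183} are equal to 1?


#1s = Σ_{n=0}^{183} s_n = Σ_{n=0}^{183} (⌊(n+1)α+ρ⌋ − ⌊nα+ρ⌋)
the sum telescopes: every ⌊nα+ρ⌋ with 0 < n < 184 appears once with + and once with −, leaving ⌊184α+ρ⌋ − ⌊0·α+ρ⌋
184α + ρ = (184·362 + 288) / 701 = 66896/701
ρ = 288/701
⌊66896/701⌋ = 95,  ⌊288/701⌋ = 0
#1s = 95 − 0 = 95

95


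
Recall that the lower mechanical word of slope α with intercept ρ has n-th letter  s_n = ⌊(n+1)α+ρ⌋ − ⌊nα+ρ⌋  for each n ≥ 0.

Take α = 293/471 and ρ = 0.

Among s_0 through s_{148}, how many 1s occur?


#1s = Σ_{n=0}^{148} s_n = Σ_{n=0}^{148} (⌊(n+1)α+ρ⌋ − ⌊nα+ρ⌋)
the sum telescopes: every ⌊nα+ρ⌋ with 0 < n < 149 appears once with + and once with −, leaving ⌊149α+ρ⌋ − ⌊0·α+ρ⌋
149α + ρ = (149·293) / 471 = 43657/471
ρ = 0/471
⌊43657/471⌋ = 92,  ⌊0/471⌋ = 0
#1s = 92 − 0 = 92

92


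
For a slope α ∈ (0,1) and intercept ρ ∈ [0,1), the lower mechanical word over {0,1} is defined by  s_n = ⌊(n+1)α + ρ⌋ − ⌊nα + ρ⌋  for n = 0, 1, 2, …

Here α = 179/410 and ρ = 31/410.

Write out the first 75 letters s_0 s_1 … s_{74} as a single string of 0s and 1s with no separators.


001010101001010100101010010101010010101001010101001010100101010100101010010

n=0: ⌊(1·179+31)/410⌋ − ⌊(0·179+31)/410⌋ = ⌊210/410⌋ − ⌊31/410⌋ = 0 − 0 = 0
n=1: ⌊(2·179+31)/410⌋ − ⌊(1·179+31)/410⌋ = ⌊389/410⌋ − ⌊210/410⌋ = 0 − 0 = 0
n=2: ⌊(3·179+31)/410⌋ − ⌊(2·179+31)/410⌋ = ⌊568/410⌋ − ⌊389/410⌋ = 1 − 0 = 1
n=3: ⌊(4·179+31)/410⌋ − ⌊(3·179+31)/410⌋ = ⌊747/410⌋ − ⌊568/410⌋ = 1 − 1 = 0
n=4: ⌊(5·179+31)/410⌋ − ⌊(4·179+31)/410⌋ = ⌊926/410⌋ − ⌊747/410⌋ = 2 − 1 = 1
n=5: ⌊(6·179+31)/410⌋ − ⌊(5·179+31)/410⌋ = ⌊1105/410⌋ − ⌊926/410⌋ = 2 − 2 = 0
n=6: ⌊(7·179+31)/410⌋ − ⌊(6·179+31)/410⌋ = ⌊1284/410⌋ − ⌊1105/410⌋ = 3 − 2 = 1
n=7: ⌊(8·179+31)/410⌋ − ⌊(7·179+31)/410⌋ = ⌊1463/410⌋ − ⌊1284/410⌋ = 3 − 3 = 0
n=8: ⌊(9·179+31)/410⌋ − ⌊(8·179+31)/410⌋ = ⌊1642/410⌋ − ⌊1463/410⌋ = 4 − 3 = 1
n=9: ⌊(10·179+31)/410⌋ − ⌊(9·179+31)/410⌋ = ⌊1821/410⌋ − ⌊1642/410⌋ = 4 − 4 = 0
n=10: ⌊(11·179+31)/410⌋ − ⌊(10·179+31)/410⌋ = ⌊2000/410⌋ − ⌊1821/410⌋ = 4 − 4 = 0
n=11: ⌊(12·179+31)/410⌋ − ⌊(11·179+31)/410⌋ = ⌊2179/410⌋ − ⌊2000/410⌋ = 5 − 4 = 1
n=12: ⌊(13·179+31)/410⌋ − ⌊(12·179+31)/410⌋ = ⌊2358/410⌋ − ⌊2179/410⌋ = 5 − 5 = 0
n=13: ⌊(14·179+31)/410⌋ − ⌊(13·179+31)/410⌋ = ⌊2537/410⌋ − ⌊2358/410⌋ = 6 − 5 = 1
n=14: ⌊(15·179+31)/410⌋ − ⌊(14·179+31)/410⌋ = ⌊2716/410⌋ − ⌊2537/410⌋ = 6 − 6 = 0
n=15: ⌊(16·179+31)/410⌋ − ⌊(15·179+31)/410⌋ = ⌊2895/410⌋ − ⌊2716/410⌋ = 7 − 6 = 1
n=16: ⌊(17·179+31)/410⌋ − ⌊(16·179+31)/410⌋ = ⌊3074/410⌋ − ⌊2895/410⌋ = 7 − 7 = 0
n=17: ⌊(18·179+31)/410⌋ − ⌊(17·179+31)/410⌋ = ⌊3253/410⌋ − ⌊3074/410⌋ = 7 − 7 = 0
n=18: ⌊(19·179+31)/410⌋ − ⌊(18·179+31)/410⌋ = ⌊3432/410⌋ − ⌊3253/410⌋ = 8 − 7 = 1
n=19: ⌊(20·179+31)/410⌋ − ⌊(19·179+31)/410⌋ = ⌊3611/410⌋ − ⌊3432/410⌋ = 8 − 8 = 0
n=20: ⌊(21·179+31)/410⌋ − ⌊(20·179+31)/410⌋ = ⌊3790/410⌋ − ⌊3611/410⌋ = 9 − 8 = 1
n=21: ⌊(22·179+31)/410⌋ − ⌊(21·179+31)/410⌋ = ⌊3969/410⌋ − ⌊3790/410⌋ = 9 − 9 = 0
n=22: ⌊(23·179+31)/410⌋ − ⌊(22·179+31)/410⌋ = ⌊4148/410⌋ − ⌊3969/410⌋ = 10 − 9 = 1
n=23: ⌊(24·179+31)/410⌋ − ⌊(23·179+31)/410⌋ = ⌊4327/410⌋ − ⌊4148/410⌋ = 10 − 10 = 0
n=24: ⌊(25·179+31)/410⌋ − ⌊(24·179+31)/410⌋ = ⌊4506/410⌋ − ⌊4327/410⌋ = 10 − 10 = 0
n=25: ⌊(26·179+31)/410⌋ − ⌊(25·179+31)/410⌋ = ⌊4685/410⌋ − ⌊4506/410⌋ = 11 − 10 = 1
n=26: ⌊(27·179+31)/410⌋ − ⌊(26·179+31)/410⌋ = ⌊4864/410⌋ − ⌊4685/410⌋ = 11 − 11 = 0
n=27: ⌊(28·179+31)/410⌋ − ⌊(27·179+31)/410⌋ = ⌊5043/410⌋ − ⌊4864/410⌋ = 12 − 11 = 1
n=28: ⌊(29·179+31)/410⌋ − ⌊(28·179+31)/410⌋ = ⌊5222/410⌋ − ⌊5043/410⌋ = 12 − 12 = 0
n=29: ⌊(30·179+31)/410⌋ − ⌊(29·179+31)/410⌋ = ⌊5401/410⌋ − ⌊5222/410⌋ = 13 − 12 = 1
n=30: ⌊(31·179+31)/410⌋ − ⌊(30·179+31)/410⌋ = ⌊5580/410⌋ − ⌊5401/410⌋ = 13 − 13 = 0
n=31: ⌊(32·179+31)/410⌋ − ⌊(31·179+31)/410⌋ = ⌊5759/410⌋ − ⌊5580/410⌋ = 14 − 13 = 1
n=32: ⌊(33·179+31)/410⌋ − ⌊(32·179+31)/410⌋ = ⌊5938/410⌋ − ⌊5759/410⌋ = 14 − 14 = 0
n=33: ⌊(34·179+31)/410⌋ − ⌊(33·179+31)/410⌋ = ⌊6117/410⌋ − ⌊5938/410⌋ = 14 − 14 = 0
n=34: ⌊(35·179+31)/410⌋ − ⌊(34·179+31)/410⌋ = ⌊6296/410⌋ − ⌊6117/410⌋ = 15 − 14 = 1
n=35: ⌊(36·179+31)/410⌋ − ⌊(35·179+31)/410⌋ = ⌊6475/410⌋ − ⌊6296/410⌋ = 15 − 15 = 0
n=36: ⌊(37·179+31)/410⌋ − ⌊(36·179+31)/410⌋ = ⌊6654/410⌋ − ⌊6475/410⌋ = 16 − 15 = 1
n=37: ⌊(38·179+31)/410⌋ − ⌊(37·179+31)/410⌋ = ⌊6833/410⌋ − ⌊6654/410⌋ = 16 − 16 = 0
n=38: ⌊(39·179+31)/410⌋ − ⌊(38·179+31)/410⌋ = ⌊7012/410⌋ − ⌊6833/410⌋ = 17 − 16 = 1
n=39: ⌊(40·179+31)/410⌋ − ⌊(39·179+31)/410⌋ = ⌊7191/410⌋ − ⌊7012/410⌋ = 17 − 17 = 0
n=40: ⌊(41·179+31)/410⌋ − ⌊(40·179+31)/410⌋ = ⌊7370/410⌋ − ⌊7191/410⌋ = 17 − 17 = 0
n=41: ⌊(42·179+31)/410⌋ − ⌊(41·179+31)/410⌋ = ⌊7549/410⌋ − ⌊7370/410⌋ = 18 − 17 = 1
n=42: ⌊(43·179+31)/410⌋ − ⌊(42·179+31)/410⌋ = ⌊7728/410⌋ − ⌊7549/410⌋ = 18 − 18 = 0
n=43: ⌊(44·179+31)/410⌋ − ⌊(43·179+31)/410⌋ = ⌊7907/410⌋ − ⌊7728/410⌋ = 19 − 18 = 1
n=44: ⌊(45·179+31)/410⌋ − ⌊(44·179+31)/410⌋ = ⌊8086/410⌋ − ⌊7907/410⌋ = 19 − 19 = 0
n=45: ⌊(46·179+31)/410⌋ − ⌊(45·179+31)/410⌋ = ⌊8265/410⌋ − ⌊8086/410⌋ = 20 − 19 = 1
n=46: ⌊(47·179+31)/410⌋ − ⌊(46·179+31)/410⌋ = ⌊8444/410⌋ − ⌊8265/410⌋ = 20 − 20 = 0
n=47: ⌊(48·179+31)/410⌋ − ⌊(47·179+31)/410⌋ = ⌊8623/410⌋ − ⌊8444/410⌋ = 21 − 20 = 1
n=48: ⌊(49·179+31)/410⌋ − ⌊(48·179+31)/410⌋ = ⌊8802/410⌋ − ⌊8623/410⌋ = 21 − 21 = 0
n=49: ⌊(50·179+31)/410⌋ − ⌊(49·179+31)/410⌋ = ⌊8981/410⌋ − ⌊8802/410⌋ = 21 − 21 = 0
n=50: ⌊(51·179+31)/410⌋ − ⌊(50·179+31)/410⌋ = ⌊9160/410⌋ − ⌊8981/410⌋ = 22 − 21 = 1
n=51: ⌊(52·179+31)/410⌋ − ⌊(51·179+31)/410⌋ = ⌊9339/410⌋ − ⌊9160/410⌋ = 22 − 22 = 0
n=52: ⌊(53·179+31)/410⌋ − ⌊(52·179+31)/410⌋ = ⌊9518/410⌋ − ⌊9339/410⌋ = 23 − 22 = 1
n=53: ⌊(54·179+31)/410⌋ − ⌊(53·179+31)/410⌋ = ⌊9697/410⌋ − ⌊9518/410⌋ = 23 − 23 = 0
n=54: ⌊(55·179+31)/410⌋ − ⌊(54·179+31)/410⌋ = ⌊9876/410⌋ − ⌊9697/410⌋ = 24 − 23 = 1
n=55: ⌊(56·179+31)/410⌋ − ⌊(55·179+31)/410⌋ = ⌊10055/410⌋ − ⌊9876/410⌋ = 24 − 24 = 0
n=56: ⌊(57·179+31)/410⌋ − ⌊(56·179+31)/410⌋ = ⌊10234/410⌋ − ⌊10055/410⌋ = 24 − 24 = 0
n=57: ⌊(58·179+31)/410⌋ − ⌊(57·179+31)/410⌋ = ⌊10413/410⌋ − ⌊10234/410⌋ = 25 − 24 = 1
n=58: ⌊(59·179+31)/410⌋ − ⌊(58·179+31)/410⌋ = ⌊10592/410⌋ − ⌊10413/410⌋ = 25 − 25 = 0
n=59: ⌊(60·179+31)/410⌋ − ⌊(59·179+31)/410⌋ = ⌊10771/410⌋ − ⌊10592/410⌋ = 26 − 25 = 1
n=60: ⌊(61·179+31)/410⌋ − ⌊(60·179+31)/410⌋ = ⌊10950/410⌋ − ⌊10771/410⌋ = 26 − 26 = 0
n=61: ⌊(62·179+31)/410⌋ − ⌊(61·179+31)/410⌋ = ⌊11129/410⌋ − ⌊10950/410⌋ = 27 − 26 = 1
n=62: ⌊(63·179+31)/410⌋ − ⌊(62·179+31)/410⌋ = ⌊11308/410⌋ − ⌊11129/410⌋ = 27 − 27 = 0
n=63: ⌊(64·179+31)/410⌋ − ⌊(63·179+31)/410⌋ = ⌊11487/410⌋ − ⌊11308/410⌋ = 28 − 27 = 1
n=64: ⌊(65·179+31)/410⌋ − ⌊(64·179+31)/410⌋ = ⌊11666/410⌋ − ⌊11487/410⌋ = 28 − 28 = 0
n=65: ⌊(66·179+31)/410⌋ − ⌊(65·179+31)/410⌋ = ⌊11845/410⌋ − ⌊11666/410⌋ = 28 − 28 = 0
n=66: ⌊(67·179+31)/410⌋ − ⌊(66·179+31)/410⌋ = ⌊12024/410⌋ − ⌊11845/410⌋ = 29 − 28 = 1
n=67: ⌊(68·179+31)/410⌋ − ⌊(67·179+31)/410⌋ = ⌊12203/410⌋ − ⌊12024/410⌋ = 29 − 29 = 0
n=68: ⌊(69·179+31)/410⌋ − ⌊(68·179+31)/410⌋ = ⌊12382/410⌋ − ⌊12203/410⌋ = 30 − 29 = 1
n=69: ⌊(70·179+31)/410⌋ − ⌊(69·179+31)/410⌋ = ⌊12561/410⌋ − ⌊12382/410⌋ = 30 − 30 = 0
n=70: ⌊(71·179+31)/410⌋ − ⌊(70·179+31)/410⌋ = ⌊12740/410⌋ − ⌊12561/410⌋ = 31 − 30 = 1
n=71: ⌊(72·179+31)/410⌋ − ⌊(71·179+31)/410⌋ = ⌊12919/410⌋ − ⌊12740/410⌋ = 31 − 31 = 0
n=72: ⌊(73·179+31)/410⌋ − ⌊(72·179+31)/410⌋ = ⌊13098/410⌋ − ⌊12919/410⌋ = 31 − 31 = 0
n=73: ⌊(74·179+31)/410⌋ − ⌊(73·179+31)/410⌋ = ⌊13277/410⌋ − ⌊13098/410⌋ = 32 − 31 = 1
n=74: ⌊(75·179+31)/410⌋ − ⌊(74·179+31)/410⌋ = ⌊13456/410⌋ − ⌊13277/410⌋ = 32 − 32 = 0
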